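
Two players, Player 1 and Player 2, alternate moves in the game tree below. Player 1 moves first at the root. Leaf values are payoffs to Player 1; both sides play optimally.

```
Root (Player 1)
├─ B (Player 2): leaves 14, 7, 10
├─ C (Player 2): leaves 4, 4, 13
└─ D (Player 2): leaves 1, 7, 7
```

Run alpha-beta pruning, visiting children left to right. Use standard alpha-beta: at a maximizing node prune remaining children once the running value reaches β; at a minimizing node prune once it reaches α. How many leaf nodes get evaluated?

B [α=-∞,β=+∞]: v=7
C [α=7,β=+∞]: v=4 after child 1 ≤ α → α-cutoff, skip 2
D [α=7,β=+∞]: v=1 after child 1 ≤ α → α-cutoff, skip 2
Root [α=-∞,β=+∞]: v=7
Leaves evaluated: 5 of 9.

5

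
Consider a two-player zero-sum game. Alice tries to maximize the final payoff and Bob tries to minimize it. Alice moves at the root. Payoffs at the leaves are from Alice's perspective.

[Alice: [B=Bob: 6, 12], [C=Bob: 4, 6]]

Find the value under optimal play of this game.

B (Bob): min(6, 12) = 6
C (Bob): min(4, 6) = 4
Root (Alice): max(6, 4) = 6

6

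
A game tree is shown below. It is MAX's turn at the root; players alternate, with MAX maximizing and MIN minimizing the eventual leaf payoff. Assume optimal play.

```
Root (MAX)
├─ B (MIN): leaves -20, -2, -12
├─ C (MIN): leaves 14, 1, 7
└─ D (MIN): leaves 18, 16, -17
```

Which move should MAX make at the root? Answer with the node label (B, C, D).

C

B (MIN): min(-20, -2, -12) = -20
C (MIN): min(14, 1, 7) = 1
D (MIN): min(18, 16, -17) = -17
Root (MAX): max(-20, 1, -17) = 1
MAX picks the child with the highest value: C (value 1).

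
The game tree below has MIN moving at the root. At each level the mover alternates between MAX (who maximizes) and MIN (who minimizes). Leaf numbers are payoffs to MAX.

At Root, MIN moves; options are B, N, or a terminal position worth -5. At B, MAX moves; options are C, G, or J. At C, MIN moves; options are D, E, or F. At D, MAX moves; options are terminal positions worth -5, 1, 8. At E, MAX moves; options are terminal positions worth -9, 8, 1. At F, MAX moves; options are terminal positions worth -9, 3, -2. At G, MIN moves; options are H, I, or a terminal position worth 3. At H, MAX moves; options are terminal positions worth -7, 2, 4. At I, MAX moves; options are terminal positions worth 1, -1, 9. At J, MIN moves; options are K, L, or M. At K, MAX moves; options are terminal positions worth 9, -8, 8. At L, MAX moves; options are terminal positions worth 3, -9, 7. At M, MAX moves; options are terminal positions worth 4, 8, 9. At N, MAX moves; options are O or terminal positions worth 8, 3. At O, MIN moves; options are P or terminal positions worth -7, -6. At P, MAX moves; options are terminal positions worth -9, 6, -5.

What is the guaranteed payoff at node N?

8

P: max(-9, 6, -5) = 6
O: min(6, -7, -6) = -7
N: max(-7, 8, 3) = 8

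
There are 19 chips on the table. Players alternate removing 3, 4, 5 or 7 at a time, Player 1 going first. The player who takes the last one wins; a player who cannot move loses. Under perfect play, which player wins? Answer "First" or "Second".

First

Mark each pile size as W (mover wins) or L (mover loses):
i:   0  1  2  3  4  5  6  7  8  9 10 11 12 13 14 15 16 17 18 19
     L  L  L  W  W  W  W  W  W  W  L  L  L  W  W  W  W  W  W  W
Position 19 is W, so the first player wins.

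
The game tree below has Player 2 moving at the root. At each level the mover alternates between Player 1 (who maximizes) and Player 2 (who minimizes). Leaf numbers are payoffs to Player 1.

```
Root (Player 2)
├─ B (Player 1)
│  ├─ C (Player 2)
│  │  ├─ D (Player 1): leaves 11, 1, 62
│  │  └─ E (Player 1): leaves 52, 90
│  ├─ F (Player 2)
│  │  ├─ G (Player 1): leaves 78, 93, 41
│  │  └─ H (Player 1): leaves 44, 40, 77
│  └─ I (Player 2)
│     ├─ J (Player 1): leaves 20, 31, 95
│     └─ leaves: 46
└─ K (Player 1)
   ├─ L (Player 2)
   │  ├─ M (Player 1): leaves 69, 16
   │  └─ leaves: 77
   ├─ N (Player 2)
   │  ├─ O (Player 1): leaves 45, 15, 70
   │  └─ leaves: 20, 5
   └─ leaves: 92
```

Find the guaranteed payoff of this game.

77

D (Player 1): max(11, 1, 62) = 62
E (Player 1): max(52, 90) = 90
C (Player 2): min(62, 90) = 62
G (Player 1): max(78, 93, 41) = 93
H (Player 1): max(44, 40, 77) = 77
F (Player 2): min(93, 77) = 77
J (Player 1): max(20, 31, 95) = 95
I (Player 2): min(95, 46) = 46
B (Player 1): max(62, 77, 46) = 77
M (Player 1): max(69, 16) = 69
L (Player 2): min(69, 77) = 69
O (Player 1): max(45, 15, 70) = 70
N (Player 2): min(70, 20, 5) = 5
K (Player 1): max(69, 5, 92) = 92
Root (Player 2): min(77, 92) = 77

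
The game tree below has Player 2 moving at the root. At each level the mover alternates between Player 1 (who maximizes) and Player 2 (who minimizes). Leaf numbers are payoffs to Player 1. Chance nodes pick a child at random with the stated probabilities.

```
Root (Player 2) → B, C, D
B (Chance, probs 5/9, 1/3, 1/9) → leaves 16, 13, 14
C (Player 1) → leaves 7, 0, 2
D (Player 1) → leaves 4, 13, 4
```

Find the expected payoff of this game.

B (Chance): 5/9·16 + 1/3·13 + 1/9·14 = 14.78
C (Player 1): max(7, 0, 2) = 7
D (Player 1): max(4, 13, 4) = 13
Root (Player 2): min(14.78, 7, 13) = 7

7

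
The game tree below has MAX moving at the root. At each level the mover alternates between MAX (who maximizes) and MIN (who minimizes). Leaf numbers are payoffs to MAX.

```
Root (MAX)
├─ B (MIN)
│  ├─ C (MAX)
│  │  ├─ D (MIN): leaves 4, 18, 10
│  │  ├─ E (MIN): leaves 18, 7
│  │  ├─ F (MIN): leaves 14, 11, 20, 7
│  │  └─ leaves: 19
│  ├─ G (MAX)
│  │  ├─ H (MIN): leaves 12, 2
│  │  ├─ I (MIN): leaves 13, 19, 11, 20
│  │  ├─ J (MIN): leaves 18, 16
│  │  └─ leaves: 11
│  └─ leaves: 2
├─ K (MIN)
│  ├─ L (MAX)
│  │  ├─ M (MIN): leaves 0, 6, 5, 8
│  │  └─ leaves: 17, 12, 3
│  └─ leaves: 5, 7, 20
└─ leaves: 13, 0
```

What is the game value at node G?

H: min(12, 2) = 2
I: min(13, 19, 11, 20) = 11
J: min(18, 16) = 16
G: max(2, 11, 16, 11) = 16

16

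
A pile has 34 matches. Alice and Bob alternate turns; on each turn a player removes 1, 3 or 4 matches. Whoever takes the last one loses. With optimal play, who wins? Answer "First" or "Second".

Compute winning (W) and losing (L) positions by backward induction:
i:   0  1  2  3  4  5  6  7  8  9 10 11 12 13 14 15 16 17 18 19 20 21 22 23 24 25 26 27 28 29 30 31 32 33 34
     W  L  W  L  W  W  W  W  L  W  L  W  W  W  W  L  W  L  W  W  W  W  L  W  L  W  W  W  W  L  W  L  W  W  W
Position 34 is W, so the first player wins.

First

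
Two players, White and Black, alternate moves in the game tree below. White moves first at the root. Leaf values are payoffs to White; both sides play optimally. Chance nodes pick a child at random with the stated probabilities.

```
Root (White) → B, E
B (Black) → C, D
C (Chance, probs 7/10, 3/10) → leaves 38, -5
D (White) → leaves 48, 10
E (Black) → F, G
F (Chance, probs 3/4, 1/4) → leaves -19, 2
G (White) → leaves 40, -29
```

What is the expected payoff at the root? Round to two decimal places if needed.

C (Chance): 7/10·38 + 3/10·-5 = 25.1
D (White): max(48, 10) = 48
B (Black): min(25.1, 48) = 25.1
F (Chance): 3/4·-19 + 1/4·2 = -13.75
G (White): max(40, -29) = 40
E (Black): min(-13.75, 40) = -13.75
Root (White): max(25.1, -13.75) = 25.1

25.1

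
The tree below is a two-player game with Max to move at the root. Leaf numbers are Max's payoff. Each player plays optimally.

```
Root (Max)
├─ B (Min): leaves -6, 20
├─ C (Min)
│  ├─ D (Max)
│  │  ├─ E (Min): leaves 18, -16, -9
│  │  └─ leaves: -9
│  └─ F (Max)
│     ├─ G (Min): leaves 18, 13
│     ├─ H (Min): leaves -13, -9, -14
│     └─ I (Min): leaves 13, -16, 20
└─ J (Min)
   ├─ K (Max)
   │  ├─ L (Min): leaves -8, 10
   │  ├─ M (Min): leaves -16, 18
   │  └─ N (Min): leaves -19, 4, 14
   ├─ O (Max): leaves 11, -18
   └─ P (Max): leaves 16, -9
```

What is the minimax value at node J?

L: min(-8, 10) = -8
M: min(-16, 18) = -16
N: min(-19, 4, 14) = -19
K: max(-8, -16, -19) = -8
O: max(11, -18) = 11
P: max(16, -9) = 16
J: min(-8, 11, 16) = -8

-8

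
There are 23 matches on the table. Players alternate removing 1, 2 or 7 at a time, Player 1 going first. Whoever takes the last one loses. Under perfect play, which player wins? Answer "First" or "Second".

W/L table (W = player to move can force a win):
i:   0  1  2  3  4  5  6  7  8  9 10 11 12 13 14 15 16 17 18 19 20 21 22 23
     W  L  W  W  L  W  W  L  W  W  L  W  W  L  W  W  L  W  W  L  W  W  L  W
Position 23 is W, so the first player wins.

First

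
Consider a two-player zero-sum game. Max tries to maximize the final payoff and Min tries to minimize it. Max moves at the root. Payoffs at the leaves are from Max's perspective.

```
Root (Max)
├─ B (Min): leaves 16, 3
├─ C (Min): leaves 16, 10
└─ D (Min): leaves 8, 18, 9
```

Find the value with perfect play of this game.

10

B (Min): min(16, 3) = 3
C (Min): min(16, 10) = 10
D (Min): min(8, 18, 9) = 8
Root (Max): max(3, 10, 8) = 10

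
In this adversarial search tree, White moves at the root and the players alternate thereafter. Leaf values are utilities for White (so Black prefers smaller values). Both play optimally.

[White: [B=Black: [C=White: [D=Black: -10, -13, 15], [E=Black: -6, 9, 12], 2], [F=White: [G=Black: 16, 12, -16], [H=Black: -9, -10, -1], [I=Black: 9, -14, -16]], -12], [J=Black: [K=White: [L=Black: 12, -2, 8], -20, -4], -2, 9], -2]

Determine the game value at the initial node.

D (Black): min(-10, -13, 15) = -13
E (Black): min(-6, 9, 12) = -6
C (White): max(-13, -6, 2) = 2
G (Black): min(16, 12, -16) = -16
H (Black): min(-9, -10, -1) = -10
I (Black): min(9, -14, -16) = -16
F (White): max(-16, -10, -16) = -10
B (Black): min(2, -10, -12) = -12
L (Black): min(12, -2, 8) = -2
K (White): max(-2, -20, -4) = -2
J (Black): min(-2, -2, 9) = -2
Root (White): max(-12, -2, -2) = -2

-2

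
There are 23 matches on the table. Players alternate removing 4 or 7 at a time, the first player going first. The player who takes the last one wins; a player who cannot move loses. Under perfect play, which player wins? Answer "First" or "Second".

Compute winning (W) and losing (L) positions by backward induction:
i:   0  1  2  3  4  5  6  7  8  9 10 11 12 13 14 15 16 17 18 19 20 21 22 23
     L  L  L  L  W  W  W  W  W  W  W  L  L  L  L  W  W  W  W  W  W  W  L  L
Position 23 is L, so the second player wins.

Second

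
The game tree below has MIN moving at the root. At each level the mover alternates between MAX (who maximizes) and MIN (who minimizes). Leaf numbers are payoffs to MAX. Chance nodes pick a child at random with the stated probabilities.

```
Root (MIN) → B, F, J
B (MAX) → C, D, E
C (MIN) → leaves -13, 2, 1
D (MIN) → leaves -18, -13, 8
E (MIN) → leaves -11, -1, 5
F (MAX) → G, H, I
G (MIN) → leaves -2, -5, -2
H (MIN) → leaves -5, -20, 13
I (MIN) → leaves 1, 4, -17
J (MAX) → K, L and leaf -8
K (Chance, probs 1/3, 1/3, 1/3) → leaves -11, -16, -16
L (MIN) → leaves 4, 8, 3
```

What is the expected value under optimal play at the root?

C (MIN): min(-13, 2, 1) = -13
D (MIN): min(-18, -13, 8) = -18
E (MIN): min(-11, -1, 5) = -11
B (MAX): max(-13, -18, -11) = -11
G (MIN): min(-2, -5, -2) = -5
H (MIN): min(-5, -20, 13) = -20
I (MIN): min(1, 4, -17) = -17
F (MAX): max(-5, -20, -17) = -5
K (Chance): 1/3·-11 + 1/3·-16 + 1/3·-16 = -14.33
L (MIN): min(4, 8, 3) = 3
J (MAX): max(-14.33, 3, -8) = 3
Root (MIN): min(-11, -5, 3) = -11

-11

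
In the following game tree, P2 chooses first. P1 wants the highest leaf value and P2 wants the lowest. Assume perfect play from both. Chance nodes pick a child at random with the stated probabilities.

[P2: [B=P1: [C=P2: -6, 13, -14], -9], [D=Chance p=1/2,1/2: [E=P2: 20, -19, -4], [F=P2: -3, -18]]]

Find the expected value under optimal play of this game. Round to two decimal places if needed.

-18.5

C (P2): min(-6, 13, -14) = -14
B (P1): max(-14, -9) = -9
E (P2): min(20, -19, -4) = -19
F (P2): min(-3, -18) = -18
D (Chance): 1/2·-19 + 1/2·-18 = -18.5
Root (P2): min(-9, -18.5) = -18.5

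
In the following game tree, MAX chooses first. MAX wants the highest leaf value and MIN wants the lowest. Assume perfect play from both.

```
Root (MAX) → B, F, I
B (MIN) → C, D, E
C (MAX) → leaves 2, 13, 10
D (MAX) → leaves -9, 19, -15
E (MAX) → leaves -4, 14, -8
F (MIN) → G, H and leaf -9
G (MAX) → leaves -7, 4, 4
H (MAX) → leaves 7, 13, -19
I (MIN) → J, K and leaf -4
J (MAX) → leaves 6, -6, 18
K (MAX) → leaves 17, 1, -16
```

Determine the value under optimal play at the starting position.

13

C (MAX): max(2, 13, 10) = 13
D (MAX): max(-9, 19, -15) = 19
E (MAX): max(-4, 14, -8) = 14
B (MIN): min(13, 19, 14) = 13
G (MAX): max(-7, 4, 4) = 4
H (MAX): max(7, 13, -19) = 13
F (MIN): min(4, 13, -9) = -9
J (MAX): max(6, -6, 18) = 18
K (MAX): max(17, 1, -16) = 17
I (MIN): min(18, 17, -4) = -4
Root (MAX): max(13, -9, -4) = 13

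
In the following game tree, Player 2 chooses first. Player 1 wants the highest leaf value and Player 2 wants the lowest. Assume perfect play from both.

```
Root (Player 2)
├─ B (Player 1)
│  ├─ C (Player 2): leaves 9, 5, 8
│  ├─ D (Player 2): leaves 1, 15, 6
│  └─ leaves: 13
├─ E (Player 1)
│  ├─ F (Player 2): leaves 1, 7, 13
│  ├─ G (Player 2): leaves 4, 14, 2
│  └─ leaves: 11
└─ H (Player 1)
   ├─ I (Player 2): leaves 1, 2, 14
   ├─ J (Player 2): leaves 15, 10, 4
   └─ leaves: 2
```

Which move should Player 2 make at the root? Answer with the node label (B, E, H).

C (Player 2): min(9, 5, 8) = 5
D (Player 2): min(1, 15, 6) = 1
B (Player 1): max(5, 1, 13) = 13
F (Player 2): min(1, 7, 13) = 1
G (Player 2): min(4, 14, 2) = 2
E (Player 1): max(1, 2, 11) = 11
I (Player 2): min(1, 2, 14) = 1
J (Player 2): min(15, 10, 4) = 4
H (Player 1): max(1, 4, 2) = 4
Root (Player 2): min(13, 11, 4) = 4
Player 2 picks the child with the lowest value: H (value 4).

H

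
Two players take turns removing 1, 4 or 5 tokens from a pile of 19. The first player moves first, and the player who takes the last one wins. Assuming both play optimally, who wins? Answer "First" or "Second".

W/L table (W = player to move can force a win):
i:   0  1  2  3  4  5  6  7  8  9 10 11 12 13 14 15 16 17 18 19
     L  W  L  W  W  W  W  W  L  W  L  W  W  W  W  W  L  W  L  W
Position 19 is W, so the first player wins.

First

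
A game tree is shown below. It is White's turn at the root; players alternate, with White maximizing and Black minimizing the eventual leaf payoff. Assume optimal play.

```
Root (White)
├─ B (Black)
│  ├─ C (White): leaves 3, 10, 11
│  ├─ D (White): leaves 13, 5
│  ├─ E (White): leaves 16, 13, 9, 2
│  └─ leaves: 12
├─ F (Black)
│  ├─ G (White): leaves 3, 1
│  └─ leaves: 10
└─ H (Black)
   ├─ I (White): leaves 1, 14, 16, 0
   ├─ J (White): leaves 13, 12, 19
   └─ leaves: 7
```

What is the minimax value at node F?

G: max(3, 1) = 3
F: min(3, 10) = 3

3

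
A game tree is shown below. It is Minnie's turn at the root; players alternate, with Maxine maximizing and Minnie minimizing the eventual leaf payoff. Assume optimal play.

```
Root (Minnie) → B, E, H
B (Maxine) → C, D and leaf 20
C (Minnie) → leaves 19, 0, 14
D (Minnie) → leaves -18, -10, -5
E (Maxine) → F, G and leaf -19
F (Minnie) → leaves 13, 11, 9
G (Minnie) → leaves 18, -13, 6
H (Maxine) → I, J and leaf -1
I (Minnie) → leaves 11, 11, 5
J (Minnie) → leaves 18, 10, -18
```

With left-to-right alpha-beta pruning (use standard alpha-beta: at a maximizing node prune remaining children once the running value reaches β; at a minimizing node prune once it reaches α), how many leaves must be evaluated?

C [α=-∞,β=+∞]: v=0
D [α=0,β=+∞]: v=-18 after child 1 ≤ α → α-cutoff, skip 2
B [α=-∞,β=+∞]: v=20
F [α=-∞,β=20]: v=9
G [α=9,β=20]: v=-13 after child 2 ≤ α → α-cutoff, skip 1
E [α=-∞,β=20]: v=9
I [α=-∞,β=9]: v=5
J [α=5,β=9]: v=-18
H [α=-∞,β=9]: v=5
Root [α=-∞,β=+∞]: v=5
Leaves evaluated: 18 of 21.

18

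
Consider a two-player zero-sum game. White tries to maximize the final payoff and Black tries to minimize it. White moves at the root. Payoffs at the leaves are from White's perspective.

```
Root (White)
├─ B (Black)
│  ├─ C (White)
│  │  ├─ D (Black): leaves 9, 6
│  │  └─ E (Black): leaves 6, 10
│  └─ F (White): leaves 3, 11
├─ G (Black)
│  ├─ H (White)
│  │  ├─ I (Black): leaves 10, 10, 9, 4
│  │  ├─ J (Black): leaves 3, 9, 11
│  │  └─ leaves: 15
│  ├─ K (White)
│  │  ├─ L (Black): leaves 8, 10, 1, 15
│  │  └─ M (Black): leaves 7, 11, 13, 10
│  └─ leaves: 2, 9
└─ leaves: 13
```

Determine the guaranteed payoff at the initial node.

13

D (Black): min(9, 6) = 6
E (Black): min(6, 10) = 6
C (White): max(6, 6) = 6
F (White): max(3, 11) = 11
B (Black): min(6, 11) = 6
I (Black): min(10, 10, 9, 4) = 4
J (Black): min(3, 9, 11) = 3
H (White): max(4, 3, 15) = 15
L (Black): min(8, 10, 1, 15) = 1
M (Black): min(7, 11, 13, 10) = 7
K (White): max(1, 7) = 7
G (Black): min(15, 7, 2, 9) = 2
Root (White): max(6, 2, 13) = 13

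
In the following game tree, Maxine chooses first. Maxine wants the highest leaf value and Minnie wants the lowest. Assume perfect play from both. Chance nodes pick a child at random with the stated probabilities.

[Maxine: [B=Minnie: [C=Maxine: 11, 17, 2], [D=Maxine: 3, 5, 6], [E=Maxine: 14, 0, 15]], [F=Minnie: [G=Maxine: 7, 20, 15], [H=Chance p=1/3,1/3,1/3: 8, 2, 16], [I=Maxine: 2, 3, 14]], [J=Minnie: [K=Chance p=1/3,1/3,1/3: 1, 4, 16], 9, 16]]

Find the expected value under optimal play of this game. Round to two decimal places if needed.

8.67

C (Maxine): max(11, 17, 2) = 17
D (Maxine): max(3, 5, 6) = 6
E (Maxine): max(14, 0, 15) = 15
B (Minnie): min(17, 6, 15) = 6
G (Maxine): max(7, 20, 15) = 20
H (Chance): 1/3·8 + 1/3·2 + 1/3·16 = 8.67
I (Maxine): max(2, 3, 14) = 14
F (Minnie): min(20, 8.67, 14) = 8.67
K (Chance): 1/3·1 + 1/3·4 + 1/3·16 = 7
J (Minnie): min(7, 9, 16) = 7
Root (Maxine): max(6, 8.67, 7) = 8.67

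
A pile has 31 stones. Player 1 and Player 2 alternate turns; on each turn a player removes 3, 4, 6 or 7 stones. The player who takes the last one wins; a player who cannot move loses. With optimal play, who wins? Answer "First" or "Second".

Second

Compute winning (W) and losing (L) positions by backward induction:
i:   0  1  2  3  4  5  6  7  8  9 10 11 12 13 14 15 16 17 18 19 20 21 22 23 24 25 26 27 28 29 30 31
     L  L  L  W  W  W  W  W  W  W  L  L  L  W  W  W  W  W  W  W  L  L  L  W  W  W  W  W  W  W  L  L
Position 31 is L, so the second player wins.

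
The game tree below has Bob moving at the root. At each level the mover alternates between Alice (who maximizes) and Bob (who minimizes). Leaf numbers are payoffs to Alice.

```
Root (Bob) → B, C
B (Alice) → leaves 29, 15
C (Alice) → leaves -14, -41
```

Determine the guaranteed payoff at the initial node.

B (Alice): max(29, 15) = 29
C (Alice): max(-14, -41) = -14
Root (Bob): min(29, -14) = -14

-14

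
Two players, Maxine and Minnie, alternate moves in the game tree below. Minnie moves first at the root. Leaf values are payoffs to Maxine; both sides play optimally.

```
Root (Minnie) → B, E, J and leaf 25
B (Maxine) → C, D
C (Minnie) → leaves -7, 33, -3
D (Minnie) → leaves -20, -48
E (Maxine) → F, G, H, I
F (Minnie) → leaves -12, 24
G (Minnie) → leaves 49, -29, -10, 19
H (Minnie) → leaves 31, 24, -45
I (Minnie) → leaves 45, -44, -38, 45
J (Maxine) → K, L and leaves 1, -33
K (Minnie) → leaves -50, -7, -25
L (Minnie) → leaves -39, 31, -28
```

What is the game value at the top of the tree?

-12

C (Minnie): min(-7, 33, -3) = -7
D (Minnie): min(-20, -48) = -48
B (Maxine): max(-7, -48) = -7
F (Minnie): min(-12, 24) = -12
G (Minnie): min(49, -29, -10, 19) = -29
H (Minnie): min(31, 24, -45) = -45
I (Minnie): min(45, -44, -38, 45) = -44
E (Maxine): max(-12, -29, -45, -44) = -12
K (Minnie): min(-50, -7, -25) = -50
L (Minnie): min(-39, 31, -28) = -39
J (Maxine): max(-50, -39, 1, -33) = 1
Root (Minnie): min(-7, -12, 1, 25) = -12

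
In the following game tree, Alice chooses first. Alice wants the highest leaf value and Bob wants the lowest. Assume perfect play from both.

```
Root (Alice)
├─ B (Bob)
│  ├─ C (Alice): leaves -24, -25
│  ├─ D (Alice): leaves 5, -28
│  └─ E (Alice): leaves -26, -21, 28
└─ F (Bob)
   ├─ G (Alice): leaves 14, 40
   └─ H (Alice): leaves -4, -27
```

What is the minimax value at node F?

-4

G: max(14, 40) = 40
H: max(-4, -27) = -4
F: min(40, -4) = -4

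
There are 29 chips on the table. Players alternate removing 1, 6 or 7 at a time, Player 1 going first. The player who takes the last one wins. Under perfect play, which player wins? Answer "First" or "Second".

First

i:   0  1  2  3  4  5  6  7  8  9 10 11 12 13 14 15 16 17 18 19 20 21 22 23 24 25 26 27 28 29
     L  W  L  W  L  W  W  W  W  W  W  W  L  W  L  W  L  W  W  W  W  W  W  W  L  W  L  W  L  W
Position 29 is W, so the first player wins.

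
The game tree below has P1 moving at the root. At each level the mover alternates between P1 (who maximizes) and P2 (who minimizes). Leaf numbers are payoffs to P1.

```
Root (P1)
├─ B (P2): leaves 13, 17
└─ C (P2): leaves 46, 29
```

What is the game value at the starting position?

B (P2): min(13, 17) = 13
C (P2): min(46, 29) = 29
Root (P1): max(13, 29) = 29

29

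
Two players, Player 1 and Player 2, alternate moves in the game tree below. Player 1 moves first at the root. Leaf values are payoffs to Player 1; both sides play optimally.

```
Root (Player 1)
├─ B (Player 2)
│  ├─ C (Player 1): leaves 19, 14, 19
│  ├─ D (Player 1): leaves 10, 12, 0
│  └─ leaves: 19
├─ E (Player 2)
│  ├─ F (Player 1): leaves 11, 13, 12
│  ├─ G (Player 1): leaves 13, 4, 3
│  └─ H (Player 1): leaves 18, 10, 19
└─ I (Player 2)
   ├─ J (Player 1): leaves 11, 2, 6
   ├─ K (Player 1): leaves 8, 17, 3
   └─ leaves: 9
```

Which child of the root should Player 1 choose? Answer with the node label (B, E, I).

C (Player 1): max(19, 14, 19) = 19
D (Player 1): max(10, 12, 0) = 12
B (Player 2): min(19, 12, 19) = 12
F (Player 1): max(11, 13, 12) = 13
G (Player 1): max(13, 4, 3) = 13
H (Player 1): max(18, 10, 19) = 19
E (Player 2): min(13, 13, 19) = 13
J (Player 1): max(11, 2, 6) = 11
K (Player 1): max(8, 17, 3) = 17
I (Player 2): min(11, 17, 9) = 9
Root (Player 1): max(12, 13, 9) = 13
Player 1 picks the child with the highest value: E (value 13).

E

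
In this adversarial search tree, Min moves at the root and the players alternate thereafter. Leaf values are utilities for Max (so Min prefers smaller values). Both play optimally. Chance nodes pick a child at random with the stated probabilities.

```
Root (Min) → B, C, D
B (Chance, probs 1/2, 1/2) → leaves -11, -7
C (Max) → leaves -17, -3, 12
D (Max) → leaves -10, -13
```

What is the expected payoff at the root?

-10

B (Chance): 1/2·-11 + 1/2·-7 = -9
C (Max): max(-17, -3, 12) = 12
D (Max): max(-10, -13) = -10
Root (Min): min(-9, 12, -10) = -10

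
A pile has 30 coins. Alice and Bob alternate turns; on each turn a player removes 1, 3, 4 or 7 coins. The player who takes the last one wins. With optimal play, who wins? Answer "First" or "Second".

First

Positions where the player to move wins (W) vs loses (L):
i:   0  1  2  3  4  5  6  7  8  9 10 11 12 13 14 15 16 17 18 19 20 21 22 23 24 25 26 27 28 29 30
     L  W  L  W  W  W  W  W  L  W  L  W  W  W  W  W  L  W  L  W  W  W  W  W  L  W  L  W  W  W  W
Position 30 is W, so the first player wins.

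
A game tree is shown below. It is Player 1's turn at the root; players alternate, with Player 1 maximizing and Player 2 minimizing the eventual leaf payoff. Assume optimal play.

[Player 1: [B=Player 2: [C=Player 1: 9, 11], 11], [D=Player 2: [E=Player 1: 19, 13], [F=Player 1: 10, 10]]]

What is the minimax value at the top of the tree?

11

C (Player 1): max(9, 11) = 11
B (Player 2): min(11, 11) = 11
E (Player 1): max(19, 13) = 19
F (Player 1): max(10, 10) = 10
D (Player 2): min(19, 10) = 10
Root (Player 1): max(11, 10) = 11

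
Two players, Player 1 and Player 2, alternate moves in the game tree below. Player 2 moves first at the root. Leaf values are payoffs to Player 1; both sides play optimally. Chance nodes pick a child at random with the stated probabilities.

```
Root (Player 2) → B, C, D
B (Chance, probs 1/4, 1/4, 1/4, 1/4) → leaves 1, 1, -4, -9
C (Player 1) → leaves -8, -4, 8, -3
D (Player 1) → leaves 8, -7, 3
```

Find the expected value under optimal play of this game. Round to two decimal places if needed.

B (Chance): 1/4·1 + 1/4·1 + 1/4·-4 + 1/4·-9 = -2.75
C (Player 1): max(-8, -4, 8, -3) = 8
D (Player 1): max(8, -7, 3) = 8
Root (Player 2): min(-2.75, 8, 8) = -2.75

-2.75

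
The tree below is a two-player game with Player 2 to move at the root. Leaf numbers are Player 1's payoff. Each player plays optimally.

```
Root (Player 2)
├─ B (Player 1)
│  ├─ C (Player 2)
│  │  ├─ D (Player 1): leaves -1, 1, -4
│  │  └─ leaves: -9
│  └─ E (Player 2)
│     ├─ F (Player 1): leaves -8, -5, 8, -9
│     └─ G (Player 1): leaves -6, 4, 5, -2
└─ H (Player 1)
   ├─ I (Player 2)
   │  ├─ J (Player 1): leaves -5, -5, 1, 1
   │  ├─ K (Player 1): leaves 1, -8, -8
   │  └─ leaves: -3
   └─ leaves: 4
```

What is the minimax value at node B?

5

D: max(-1, 1, -4) = 1
C: min(1, -9) = -9
F: max(-8, -5, 8, -9) = 8
G: max(-6, 4, 5, -2) = 5
E: min(8, 5) = 5
B: max(-9, 5) = 5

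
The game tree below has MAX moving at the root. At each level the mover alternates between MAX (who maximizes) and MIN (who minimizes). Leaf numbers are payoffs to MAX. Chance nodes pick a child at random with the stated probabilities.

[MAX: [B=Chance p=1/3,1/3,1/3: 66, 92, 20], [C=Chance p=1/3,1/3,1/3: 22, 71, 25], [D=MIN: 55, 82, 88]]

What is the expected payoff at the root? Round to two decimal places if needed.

B (Chance): 1/3·66 + 1/3·92 + 1/3·20 = 59.33
C (Chance): 1/3·22 + 1/3·71 + 1/3·25 = 39.33
D (MIN): min(55, 82, 88) = 55
Root (MAX): max(59.33, 39.33, 55) = 59.33

59.33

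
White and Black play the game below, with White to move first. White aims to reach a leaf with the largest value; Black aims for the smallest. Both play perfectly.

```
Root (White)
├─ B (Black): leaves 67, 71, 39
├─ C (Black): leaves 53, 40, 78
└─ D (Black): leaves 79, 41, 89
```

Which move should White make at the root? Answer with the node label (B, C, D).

B (Black): min(67, 71, 39) = 39
C (Black): min(53, 40, 78) = 40
D (Black): min(79, 41, 89) = 41
Root (White): max(39, 40, 41) = 41
White picks the child with the highest value: D (value 41).

D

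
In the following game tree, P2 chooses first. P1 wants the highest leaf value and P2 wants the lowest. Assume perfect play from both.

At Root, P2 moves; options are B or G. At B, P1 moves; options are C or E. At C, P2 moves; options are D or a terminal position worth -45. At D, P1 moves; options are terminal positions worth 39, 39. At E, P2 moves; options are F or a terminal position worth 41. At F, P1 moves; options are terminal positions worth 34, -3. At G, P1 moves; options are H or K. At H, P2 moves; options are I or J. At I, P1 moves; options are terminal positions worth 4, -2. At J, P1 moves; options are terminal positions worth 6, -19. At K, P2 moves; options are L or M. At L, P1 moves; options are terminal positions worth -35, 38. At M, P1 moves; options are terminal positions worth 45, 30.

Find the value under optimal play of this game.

D (P1): max(39, 39) = 39
C (P2): min(39, -45) = -45
F (P1): max(34, -3) = 34
E (P2): min(34, 41) = 34
B (P1): max(-45, 34) = 34
I (P1): max(4, -2) = 4
J (P1): max(6, -19) = 6
H (P2): min(4, 6) = 4
L (P1): max(-35, 38) = 38
M (P1): max(45, 30) = 45
K (P2): min(38, 45) = 38
G (P1): max(4, 38) = 38
Root (P2): min(34, 38) = 34

34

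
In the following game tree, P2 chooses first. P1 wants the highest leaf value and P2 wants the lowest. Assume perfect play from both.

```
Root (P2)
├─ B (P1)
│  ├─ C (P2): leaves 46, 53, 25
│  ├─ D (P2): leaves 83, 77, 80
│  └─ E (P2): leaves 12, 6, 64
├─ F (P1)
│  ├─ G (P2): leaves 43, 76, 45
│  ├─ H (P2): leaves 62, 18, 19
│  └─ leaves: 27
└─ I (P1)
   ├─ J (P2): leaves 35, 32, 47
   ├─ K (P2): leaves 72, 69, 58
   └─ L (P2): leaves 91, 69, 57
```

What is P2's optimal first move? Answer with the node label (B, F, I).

C (P2): min(46, 53, 25) = 25
D (P2): min(83, 77, 80) = 77
E (P2): min(12, 6, 64) = 6
B (P1): max(25, 77, 6) = 77
G (P2): min(43, 76, 45) = 43
H (P2): min(62, 18, 19) = 18
F (P1): max(43, 18, 27) = 43
J (P2): min(35, 32, 47) = 32
K (P2): min(72, 69, 58) = 58
L (P2): min(91, 69, 57) = 57
I (P1): max(32, 58, 57) = 58
Root (P2): min(77, 43, 58) = 43
P2 picks the child with the lowest value: F (value 43).

F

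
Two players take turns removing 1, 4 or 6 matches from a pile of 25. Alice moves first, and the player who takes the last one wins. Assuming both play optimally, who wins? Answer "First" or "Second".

Mark each pile size as W (mover wins) or L (mover loses):
i:   0  1  2  3  4  5  6  7  8  9 10 11 12 13 14 15 16 17 18 19 20 21 22 23 24 25
     L  W  L  W  W  L  W  L  W  W  L  W  L  W  W  L  W  L  W  W  L  W  L  W  W  L
Position 25 is L, so the second player wins.

Second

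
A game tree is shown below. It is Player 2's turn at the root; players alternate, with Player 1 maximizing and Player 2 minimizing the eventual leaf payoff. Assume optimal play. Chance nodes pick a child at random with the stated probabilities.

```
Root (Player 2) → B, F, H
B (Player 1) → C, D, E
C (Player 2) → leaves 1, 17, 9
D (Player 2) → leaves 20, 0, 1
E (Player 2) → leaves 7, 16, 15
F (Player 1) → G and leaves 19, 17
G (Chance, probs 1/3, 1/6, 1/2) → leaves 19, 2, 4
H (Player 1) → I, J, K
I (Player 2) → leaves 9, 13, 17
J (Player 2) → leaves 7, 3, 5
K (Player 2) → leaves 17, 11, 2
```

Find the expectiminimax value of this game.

C (Player 2): min(1, 17, 9) = 1
D (Player 2): min(20, 0, 1) = 0
E (Player 2): min(7, 16, 15) = 7
B (Player 1): max(1, 0, 7) = 7
G (Chance): 1/3·19 + 1/6·2 + 1/2·4 = 8.67
F (Player 1): max(8.67, 19, 17) = 19
I (Player 2): min(9, 13, 17) = 9
J (Player 2): min(7, 3, 5) = 3
K (Player 2): min(17, 11, 2) = 2
H (Player 1): max(9, 3, 2) = 9
Root (Player 2): min(7, 19, 9) = 7

7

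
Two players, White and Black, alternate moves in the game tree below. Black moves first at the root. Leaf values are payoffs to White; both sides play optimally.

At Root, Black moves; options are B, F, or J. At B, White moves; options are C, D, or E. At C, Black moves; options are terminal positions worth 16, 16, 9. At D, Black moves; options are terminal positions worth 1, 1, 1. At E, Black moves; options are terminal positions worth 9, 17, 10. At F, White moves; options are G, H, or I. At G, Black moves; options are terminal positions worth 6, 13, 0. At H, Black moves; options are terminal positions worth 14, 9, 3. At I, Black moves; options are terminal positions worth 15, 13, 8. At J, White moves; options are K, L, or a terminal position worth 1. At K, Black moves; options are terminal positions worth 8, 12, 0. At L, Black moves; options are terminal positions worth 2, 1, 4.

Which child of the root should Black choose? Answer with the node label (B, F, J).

J

C (Black): min(16, 16, 9) = 9
D (Black): min(1, 1, 1) = 1
E (Black): min(9, 17, 10) = 9
B (White): max(9, 1, 9) = 9
G (Black): min(6, 13, 0) = 0
H (Black): min(14, 9, 3) = 3
I (Black): min(15, 13, 8) = 8
F (White): max(0, 3, 8) = 8
K (Black): min(8, 12, 0) = 0
L (Black): min(2, 1, 4) = 1
J (White): max(0, 1, 1) = 1
Root (Black): min(9, 8, 1) = 1
Black picks the child with the lowest value: J (value 1).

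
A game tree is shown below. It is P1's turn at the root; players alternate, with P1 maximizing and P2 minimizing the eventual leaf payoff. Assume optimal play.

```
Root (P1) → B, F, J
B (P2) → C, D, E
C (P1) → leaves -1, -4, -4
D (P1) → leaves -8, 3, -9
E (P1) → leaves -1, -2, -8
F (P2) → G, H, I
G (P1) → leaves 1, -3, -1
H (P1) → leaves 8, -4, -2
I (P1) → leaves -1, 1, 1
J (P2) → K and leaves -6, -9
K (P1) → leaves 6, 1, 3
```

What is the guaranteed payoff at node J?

-9

K: max(6, 1, 3) = 6
J: min(6, -6, -9) = -9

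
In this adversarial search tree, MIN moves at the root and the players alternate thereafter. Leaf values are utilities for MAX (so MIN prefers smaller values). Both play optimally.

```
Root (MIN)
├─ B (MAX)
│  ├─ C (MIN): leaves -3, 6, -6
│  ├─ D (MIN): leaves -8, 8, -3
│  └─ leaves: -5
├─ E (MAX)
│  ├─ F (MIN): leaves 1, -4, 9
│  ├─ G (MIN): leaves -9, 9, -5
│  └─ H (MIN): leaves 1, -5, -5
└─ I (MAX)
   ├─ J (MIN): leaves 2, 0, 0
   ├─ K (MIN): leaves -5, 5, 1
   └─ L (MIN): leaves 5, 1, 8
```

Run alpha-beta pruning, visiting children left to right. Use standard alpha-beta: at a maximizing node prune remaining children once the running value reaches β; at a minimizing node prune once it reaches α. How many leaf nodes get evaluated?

11

C [α=-∞,β=+∞]: v=-6
D [α=-6,β=+∞]: v=-8 after child 1 ≤ α → α-cutoff, skip 2
B [α=-∞,β=+∞]: v=-5
F [α=-∞,β=-5]: v=-4
E [α=-∞,β=-5]: v=-4 after child 1 ≥ β → β-cutoff, skip 2
J [α=-∞,β=-5]: v=0
I [α=-∞,β=-5]: v=0 after child 1 ≥ β → β-cutoff, skip 2
Root [α=-∞,β=+∞]: v=-5
Leaves evaluated: 11 of 25.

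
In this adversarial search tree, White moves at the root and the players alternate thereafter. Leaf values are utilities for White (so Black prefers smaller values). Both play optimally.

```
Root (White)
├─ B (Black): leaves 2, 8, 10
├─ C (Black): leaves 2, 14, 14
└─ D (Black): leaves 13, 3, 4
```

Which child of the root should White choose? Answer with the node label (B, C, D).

B (Black): min(2, 8, 10) = 2
C (Black): min(2, 14, 14) = 2
D (Black): min(13, 3, 4) = 3
Root (White): max(2, 2, 3) = 3
White picks the child with the highest value: D (value 3).

D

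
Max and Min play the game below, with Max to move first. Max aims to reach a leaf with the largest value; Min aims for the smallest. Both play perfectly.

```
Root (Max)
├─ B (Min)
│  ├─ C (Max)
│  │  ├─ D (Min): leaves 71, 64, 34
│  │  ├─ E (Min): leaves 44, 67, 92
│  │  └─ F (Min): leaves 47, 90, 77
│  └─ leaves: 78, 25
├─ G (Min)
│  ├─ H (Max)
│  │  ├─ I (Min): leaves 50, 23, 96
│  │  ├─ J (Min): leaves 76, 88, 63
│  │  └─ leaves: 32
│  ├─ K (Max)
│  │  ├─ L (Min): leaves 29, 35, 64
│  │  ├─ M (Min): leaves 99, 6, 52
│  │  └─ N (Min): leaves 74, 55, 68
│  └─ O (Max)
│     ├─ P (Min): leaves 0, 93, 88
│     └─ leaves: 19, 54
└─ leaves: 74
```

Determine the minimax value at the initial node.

74

D (Min): min(71, 64, 34) = 34
E (Min): min(44, 67, 92) = 44
F (Min): min(47, 90, 77) = 47
C (Max): max(34, 44, 47) = 47
B (Min): min(47, 78, 25) = 25
I (Min): min(50, 23, 96) = 23
J (Min): min(76, 88, 63) = 63
H (Max): max(23, 63, 32) = 63
L (Min): min(29, 35, 64) = 29
M (Min): min(99, 6, 52) = 6
N (Min): min(74, 55, 68) = 55
K (Max): max(29, 6, 55) = 55
P (Min): min(0, 93, 88) = 0
O (Max): max(0, 19, 54) = 54
G (Min): min(63, 55, 54) = 54
Root (Max): max(25, 54, 74) = 74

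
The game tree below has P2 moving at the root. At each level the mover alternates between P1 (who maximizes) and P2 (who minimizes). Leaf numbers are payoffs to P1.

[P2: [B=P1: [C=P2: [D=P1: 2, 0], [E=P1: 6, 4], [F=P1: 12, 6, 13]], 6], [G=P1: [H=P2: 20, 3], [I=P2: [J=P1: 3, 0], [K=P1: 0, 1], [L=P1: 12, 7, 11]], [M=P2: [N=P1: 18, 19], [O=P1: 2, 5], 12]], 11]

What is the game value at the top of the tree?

5

D (P1): max(2, 0) = 2
E (P1): max(6, 4) = 6
F (P1): max(12, 6, 13) = 13
C (P2): min(2, 6, 13) = 2
B (P1): max(2, 6) = 6
H (P2): min(20, 3) = 3
J (P1): max(3, 0) = 3
K (P1): max(0, 1) = 1
L (P1): max(12, 7, 11) = 12
I (P2): min(3, 1, 12) = 1
N (P1): max(18, 19) = 19
O (P1): max(2, 5) = 5
M (P2): min(19, 5, 12) = 5
G (P1): max(3, 1, 5) = 5
Root (P2): min(6, 5, 11) = 5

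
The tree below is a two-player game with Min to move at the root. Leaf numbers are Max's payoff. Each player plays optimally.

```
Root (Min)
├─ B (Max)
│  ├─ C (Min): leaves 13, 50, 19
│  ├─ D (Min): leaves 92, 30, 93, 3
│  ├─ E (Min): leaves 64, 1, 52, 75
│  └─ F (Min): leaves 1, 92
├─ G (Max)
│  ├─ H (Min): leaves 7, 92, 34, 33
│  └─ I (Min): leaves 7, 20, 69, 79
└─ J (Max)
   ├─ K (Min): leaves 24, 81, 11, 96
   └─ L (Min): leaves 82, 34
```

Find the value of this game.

7

C (Min): min(13, 50, 19) = 13
D (Min): min(92, 30, 93, 3) = 3
E (Min): min(64, 1, 52, 75) = 1
F (Min): min(1, 92) = 1
B (Max): max(13, 3, 1, 1) = 13
H (Min): min(7, 92, 34, 33) = 7
I (Min): min(7, 20, 69, 79) = 7
G (Max): max(7, 7) = 7
K (Min): min(24, 81, 11, 96) = 11
L (Min): min(82, 34) = 34
J (Max): max(11, 34) = 34
Root (Min): min(13, 7, 34) = 7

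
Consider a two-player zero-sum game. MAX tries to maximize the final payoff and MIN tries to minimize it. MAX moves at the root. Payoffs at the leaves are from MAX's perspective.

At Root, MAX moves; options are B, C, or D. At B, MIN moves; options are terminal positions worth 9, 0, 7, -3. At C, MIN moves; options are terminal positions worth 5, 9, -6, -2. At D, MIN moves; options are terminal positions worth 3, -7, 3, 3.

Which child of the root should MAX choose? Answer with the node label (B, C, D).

B

B (MIN): min(9, 0, 7, -3) = -3
C (MIN): min(5, 9, -6, -2) = -6
D (MIN): min(3, -7, 3, 3) = -7
Root (MAX): max(-3, -6, -7) = -3
MAX picks the child with the highest value: B (value -3).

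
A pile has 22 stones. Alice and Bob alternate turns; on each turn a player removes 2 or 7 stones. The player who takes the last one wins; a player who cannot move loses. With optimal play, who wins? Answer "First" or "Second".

Compute winning (W) and losing (L) positions by backward induction:
i:   0  1  2  3  4  5  6  7  8  9 10 11 12 13 14 15 16 17 18 19 20 21 22
     L  L  W  W  L  L  W  W  W  L  L  W  W  L  L  W  W  W  L  L  W  W  L
Position 22 is L, so the second player wins.

Second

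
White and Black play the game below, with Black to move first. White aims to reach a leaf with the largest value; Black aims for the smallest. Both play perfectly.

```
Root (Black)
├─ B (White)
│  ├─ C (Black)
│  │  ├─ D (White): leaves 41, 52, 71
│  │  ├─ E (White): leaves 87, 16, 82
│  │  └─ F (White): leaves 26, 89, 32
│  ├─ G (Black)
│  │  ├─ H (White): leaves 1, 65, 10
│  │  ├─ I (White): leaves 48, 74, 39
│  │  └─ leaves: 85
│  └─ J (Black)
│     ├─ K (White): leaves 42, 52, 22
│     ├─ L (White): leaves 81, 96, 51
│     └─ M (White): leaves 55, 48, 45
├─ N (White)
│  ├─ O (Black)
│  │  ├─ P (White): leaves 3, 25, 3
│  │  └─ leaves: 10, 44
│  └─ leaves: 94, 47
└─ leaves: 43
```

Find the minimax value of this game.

D (White): max(41, 52, 71) = 71
E (White): max(87, 16, 82) = 87
F (White): max(26, 89, 32) = 89
C (Black): min(71, 87, 89) = 71
H (White): max(1, 65, 10) = 65
I (White): max(48, 74, 39) = 74
G (Black): min(65, 74, 85) = 65
K (White): max(42, 52, 22) = 52
L (White): max(81, 96, 51) = 96
M (White): max(55, 48, 45) = 55
J (Black): min(52, 96, 55) = 52
B (White): max(71, 65, 52) = 71
P (White): max(3, 25, 3) = 25
O (Black): min(25, 10, 44) = 10
N (White): max(10, 94, 47) = 94
Root (Black): min(71, 94, 43) = 43

43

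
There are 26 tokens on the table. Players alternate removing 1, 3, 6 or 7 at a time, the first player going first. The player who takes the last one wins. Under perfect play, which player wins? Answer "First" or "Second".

Positions where the player to move wins (W) vs loses (L):
i:   0  1  2  3  4  5  6  7  8  9 10 11 12 13 14 15 16 17 18 19 20 21 22 23 24 25 26
     L  W  L  W  L  W  W  W  W  W  W  W  L  W  L  W  L  W  W  W  W  W  W  W  L  W  L
Position 26 is L, so the second player wins.

Second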